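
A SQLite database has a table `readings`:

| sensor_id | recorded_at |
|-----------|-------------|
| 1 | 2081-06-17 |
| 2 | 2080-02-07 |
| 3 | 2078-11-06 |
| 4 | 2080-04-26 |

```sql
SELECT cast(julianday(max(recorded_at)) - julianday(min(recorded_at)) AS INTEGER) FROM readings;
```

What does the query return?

954

MIN = 2078-11-06, MAX = 2081-06-17.
24 days remain in November 2078 after the 6th (30 − 6).
Full months from December 2078 through May 2081 contribute their day counts.
Then 17 days into June 2081.
Total: 24 + 31 + 31 + 28 + 31 + 30 + 31 + 30 + 31 + 31 + 30 + 31 + 30 + 31 + 31 + 29 + 31 + 30 + 31 + 30 + 31 + 31 + 30 + 31 + 30 + 31 + 31 + 28 + 31 + 30 + 31 + 17 = 954.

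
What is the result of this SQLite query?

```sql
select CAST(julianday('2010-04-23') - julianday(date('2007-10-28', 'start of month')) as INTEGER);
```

`start of month` rewinds 2007-10-28 to 2007-10-01.
30 days remain in October 2007 after the 1st (31 − 1).
Full months from November 2007 through March 2010 contribute their day counts.
Then 23 days into April 2010.
Total: 30 + 30 + 31 + 31 + 29 + 31 + 30 + 31 + 30 + 31 + 31 + 30 + 31 + 30 + 31 + 31 + 28 + 31 + 30 + 31 + 30 + 31 + 31 + 30 + 31 + 30 + 31 + 31 + 28 + 31 + 23 = 935.

935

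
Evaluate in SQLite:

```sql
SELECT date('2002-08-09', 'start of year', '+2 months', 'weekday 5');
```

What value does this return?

2002-03-01

`start of year` rewinds 2002-08-09 to 2002-01-01.
Adding +2 months to 2002-01-01 gives 2002-03-01.
`weekday 5` advances to the next Friday; 2002-03-01 is already a Friday, so it stays at 2002-03-01.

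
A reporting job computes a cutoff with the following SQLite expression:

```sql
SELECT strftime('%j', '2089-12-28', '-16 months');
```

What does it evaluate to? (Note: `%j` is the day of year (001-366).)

First apply '-16 months': 2089-12-28 → 2088-08-28.
Day-of-year for 2088-08-28: days since 2088-01-01 inclusive = 241, zero-padded to 241.

241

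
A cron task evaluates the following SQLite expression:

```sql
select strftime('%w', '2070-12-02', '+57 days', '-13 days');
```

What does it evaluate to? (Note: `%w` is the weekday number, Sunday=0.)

4

First apply '+57 days', '-13 days': 2070-12-02 → 2071-01-15.
2071-01-15 is a Thursday; with Sunday=0 that is 4.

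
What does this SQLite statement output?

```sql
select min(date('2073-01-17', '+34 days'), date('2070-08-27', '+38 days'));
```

2070-10-04

date('2073-01-17', '+34 days') → 2073-02-20.
date('2070-08-27', '+38 days') → 2070-10-04.
Earlier of the two is 2070-10-04.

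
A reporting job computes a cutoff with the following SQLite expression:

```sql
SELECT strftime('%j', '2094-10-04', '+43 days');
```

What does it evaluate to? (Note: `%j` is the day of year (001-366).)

320

First apply '+43 days': 2094-10-04 → 2094-11-16.
Day-of-year for 2094-11-16: days since 2094-01-01 inclusive = 320, zero-padded to 320.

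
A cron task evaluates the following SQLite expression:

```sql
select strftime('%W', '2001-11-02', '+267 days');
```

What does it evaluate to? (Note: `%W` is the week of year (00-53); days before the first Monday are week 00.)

29

First apply '+267 days': 2001-11-02 → 2002-07-27.
2002-07-27 is a Saturday. SQLite's %W counts Mondays since the year started; the result is 29.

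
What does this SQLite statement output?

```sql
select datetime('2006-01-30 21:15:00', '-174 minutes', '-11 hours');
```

174 minutes = 2h 54m; -174 minutes from 2006-01-30 21:15:00 is 2006-01-30 18:21:00.
-11 hours from 2006-01-30 18:21:00 is 2006-01-30 07:21:00.

2006-01-30 07:21:00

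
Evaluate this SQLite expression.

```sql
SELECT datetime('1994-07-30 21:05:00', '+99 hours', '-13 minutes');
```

1994-08-03 23:52:00

+99 hours from 1994-07-30 21:05:00 is 1994-08-04 00:05:00 (crosses midnight).
-13 minutes from 1994-08-04 00:05:00 is 1994-08-03 23:52:00.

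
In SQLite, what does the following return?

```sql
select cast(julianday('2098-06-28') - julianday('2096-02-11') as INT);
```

18 days remain in February 2096 after the 11th (29 − 11).
Full months from March 2096 through May 2098 contribute their day counts.
Then 28 days into June 2098.
Total: 18 + 31 + 30 + 31 + 30 + 31 + 31 + 30 + 31 + 30 + 31 + 31 + 28 + 31 + 30 + 31 + 30 + 31 + 31 + 30 + 31 + 30 + 31 + 31 + 28 + 31 + 30 + 31 + 28 = 868.

868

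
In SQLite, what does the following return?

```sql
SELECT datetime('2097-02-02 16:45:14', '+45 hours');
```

2097-02-04 13:45:14

+45 hours from 2097-02-02 16:45:14 is 2097-02-04 13:45:14 (crosses midnight).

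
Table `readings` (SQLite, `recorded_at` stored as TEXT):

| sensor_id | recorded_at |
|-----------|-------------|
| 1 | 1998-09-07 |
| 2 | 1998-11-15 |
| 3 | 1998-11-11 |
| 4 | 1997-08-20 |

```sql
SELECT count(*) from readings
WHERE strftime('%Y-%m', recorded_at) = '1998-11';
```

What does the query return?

Rows with year-month 1998-11: 1998-11-15, 1998-11-11 → 2.

2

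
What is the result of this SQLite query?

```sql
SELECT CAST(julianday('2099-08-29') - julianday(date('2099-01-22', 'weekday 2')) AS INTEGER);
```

`weekday 2` advances to the next Tuesday; 2099-01-22 is a Thursday, so it moves forward to 2099-01-27.
4 days remain in January 2099 after the 27th (31 − 27).
Full months from February 2099 through July 2099 contribute their day counts.
Then 29 days into August 2099.
Total: 4 + 28 + 31 + 30 + 31 + 30 + 31 + 29 = 214.

214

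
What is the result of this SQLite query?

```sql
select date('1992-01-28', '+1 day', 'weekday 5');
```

Advancing 1 more day within January lands on 1992-01-29.
`weekday 5` advances to the next Friday; 1992-01-29 is a Wednesday, so it moves forward to 1992-01-31.

1992-01-31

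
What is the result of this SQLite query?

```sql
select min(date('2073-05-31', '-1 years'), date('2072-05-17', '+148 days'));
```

date('2073-05-31', '-1 years') → 2072-05-31.
date('2072-05-17', '+148 days') → 2072-10-12.
Earlier of the two is 2072-05-31.

2072-05-31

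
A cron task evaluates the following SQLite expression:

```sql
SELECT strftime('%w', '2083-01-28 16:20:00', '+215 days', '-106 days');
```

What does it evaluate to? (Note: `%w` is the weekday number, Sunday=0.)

First apply '+215 days', '-106 days': 2083-01-28 16:20:00 → 2083-05-17 16:20:00.
2083-05-17 is a Monday; with Sunday=0 that is 1.

1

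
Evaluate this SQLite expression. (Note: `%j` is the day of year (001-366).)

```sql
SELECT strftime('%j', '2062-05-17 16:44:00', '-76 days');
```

First apply '-76 days': 2062-05-17 16:44:00 → 2062-03-02 16:44:00.
Day-of-year for 2062-03-02: days since 2062-01-01 inclusive = 61, zero-padded to 061.

061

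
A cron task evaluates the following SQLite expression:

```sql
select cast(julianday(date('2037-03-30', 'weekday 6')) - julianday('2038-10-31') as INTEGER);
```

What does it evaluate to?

`weekday 6` advances to the next Saturday; 2037-03-30 is a Monday, so it moves forward to 2037-04-04.
26 days remain in April 2037 after the 4th (30 − 4).
Full months from May 2037 through September 2038 contribute their day counts.
Then 31 days into October 2038.
Total: 26 + 31 + 30 + 31 + 31 + 30 + 31 + 30 + 31 + 31 + 28 + 31 + 30 + 31 + 30 + 31 + 31 + 30 + 31 = 575.
The subtraction is earlier − later, so the result is −575 → -575.

-575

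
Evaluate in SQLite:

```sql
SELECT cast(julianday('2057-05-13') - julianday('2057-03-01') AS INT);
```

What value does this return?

30 days remain in March 2057 after the 1st (31 − 1).
April 2057: 30 days.
Then 13 days into May 2057.
Total: 30 + 30 + 13 = 73.

73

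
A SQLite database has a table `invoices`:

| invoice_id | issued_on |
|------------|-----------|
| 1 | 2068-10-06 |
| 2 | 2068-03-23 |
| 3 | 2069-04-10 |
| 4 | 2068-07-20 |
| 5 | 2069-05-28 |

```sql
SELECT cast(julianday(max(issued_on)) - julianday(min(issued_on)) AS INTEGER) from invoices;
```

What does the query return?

431

MIN = 2068-03-23, MAX = 2069-05-28.
8 days remain in March 2068 after the 23rd (31 − 23).
Full months from April 2068 through April 2069 contribute their day counts.
Then 28 days into May 2069.
Total: 8 + 30 + 31 + 30 + 31 + 31 + 30 + 31 + 30 + 31 + 31 + 28 + 31 + 30 + 28 = 431.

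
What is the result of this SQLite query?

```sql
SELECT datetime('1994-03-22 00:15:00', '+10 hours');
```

1994-03-22 10:15:00

+10 hours from 1994-03-22 00:15:00 is 1994-03-22 10:15:00.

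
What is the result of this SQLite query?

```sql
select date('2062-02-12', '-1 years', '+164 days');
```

Adding -1 year to 2062-02-12 gives 2061-02-12.
Applying '+164 days' to 2061-02-12: counting 164 days forward gives 2061-07-26.

2061-07-26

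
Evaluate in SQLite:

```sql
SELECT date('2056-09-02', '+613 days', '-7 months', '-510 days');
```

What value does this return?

2056-05-16

Applying '+613 days' to 2056-09-02: counting 613 days forward gives 2058-05-08.
Adding -7 months to 2058-05-08 gives 2057-10-08.
Applying '-510 days' to 2057-10-08: counting 510 days back gives 2056-05-16.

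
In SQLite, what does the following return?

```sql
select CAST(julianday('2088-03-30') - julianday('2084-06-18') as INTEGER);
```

1381

12 days remain in June 2084 after the 18th (30 − 18).
Full months from July 2084 through February 2088 contribute their day counts.
Then 30 days into March 2088.
Total: 12 + 31 + 31 + 30 + 31 + 30 + 31 + 31 + 28 + 31 + 30 + 31 + 30 + 31 + 31 + 30 + 31 + 30 + 31 + 31 + 28 + 31 + 30 + 31 + 30 + 31 + 31 + 30 + 31 + 30 + 31 + 31 + 28 + 31 + 30 + 31 + 30 + 31 + 31 + 30 + 31 + 30 + 31 + 31 + 29 + 30 = 1381.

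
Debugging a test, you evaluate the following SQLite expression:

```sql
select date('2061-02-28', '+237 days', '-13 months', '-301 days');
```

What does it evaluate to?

2059-11-27

Applying '+237 days' to 2061-02-28: counting 237 days forward gives 2061-10-23.
Adding -13 months to 2061-10-23 gives 2060-09-23.
Applying '-301 days' to 2060-09-23: counting 301 days back gives 2059-11-27.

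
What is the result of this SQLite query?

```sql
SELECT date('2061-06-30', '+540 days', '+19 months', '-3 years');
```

2061-07-22

Applying '+540 days' to 2061-06-30: counting 540 days forward gives 2062-12-22.
Adding +19 months to 2062-12-22 gives 2064-07-22.
Adding -3 years to 2064-07-22 gives 2061-07-22.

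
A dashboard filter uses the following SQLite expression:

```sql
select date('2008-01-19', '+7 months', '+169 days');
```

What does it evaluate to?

2009-02-04

Adding +7 months to 2008-01-19 gives 2008-08-19.
Applying '+169 days' to 2008-08-19: counting 169 days forward gives 2009-02-04.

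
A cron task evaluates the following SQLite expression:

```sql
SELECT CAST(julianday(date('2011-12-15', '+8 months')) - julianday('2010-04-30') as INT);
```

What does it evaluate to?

Adding +8 months to 2011-12-15 gives 2012-08-15.
0 days remain in April 2010 after the 30th (30 − 30).
Full months from May 2010 through July 2012 contribute their day counts.
Then 15 days into August 2012.
Total: 0 + 31 + 30 + 31 + 31 + 30 + 31 + 30 + 31 + 31 + 28 + 31 + 30 + 31 + 30 + 31 + 31 + 30 + 31 + 30 + 31 + 31 + 29 + 31 + 30 + 31 + 30 + 31 + 15 = 838.

838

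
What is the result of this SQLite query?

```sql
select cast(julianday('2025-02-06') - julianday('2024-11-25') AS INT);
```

73

5 days remain in November 2024 after the 25th (30 − 25).
December 2024: 31 days.
January 2025: 31 days.
Then 6 days into February 2025.
Total: 5 + 31 + 31 + 6 = 73.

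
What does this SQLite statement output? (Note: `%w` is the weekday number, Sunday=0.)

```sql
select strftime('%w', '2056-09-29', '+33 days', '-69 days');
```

First apply '+33 days', '-69 days': 2056-09-29 → 2056-08-24.
2056-08-24 is a Thursday; with Sunday=0 that is 4.

4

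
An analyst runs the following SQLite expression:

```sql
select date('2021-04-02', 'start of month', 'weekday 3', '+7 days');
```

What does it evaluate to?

`start of month` rewinds 2021-04-02 to 2021-04-01.
`weekday 3` advances to the next Wednesday; 2021-04-01 is a Thursday, so it moves forward to 2021-04-07.
Advancing 7 more days within April lands on 2021-04-14.

2021-04-14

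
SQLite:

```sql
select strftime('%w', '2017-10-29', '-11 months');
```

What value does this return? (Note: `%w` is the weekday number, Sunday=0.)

2

First apply '-11 months': 2017-10-29 → 2016-11-29.
2016-11-29 is a Tuesday; with Sunday=0 that is 2.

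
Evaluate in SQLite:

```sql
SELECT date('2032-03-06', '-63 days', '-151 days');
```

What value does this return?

2031-08-05

Applying '-63 days' to 2032-03-06: counting 63 days back gives 2032-01-03.
Applying '-151 days' to 2032-01-03: counting 151 days back gives 2031-08-05.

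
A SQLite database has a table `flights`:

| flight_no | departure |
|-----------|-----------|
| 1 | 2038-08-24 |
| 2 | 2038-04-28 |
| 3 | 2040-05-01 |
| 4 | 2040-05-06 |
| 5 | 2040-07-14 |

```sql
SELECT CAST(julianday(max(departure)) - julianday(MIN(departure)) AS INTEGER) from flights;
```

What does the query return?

MIN = 2038-04-28, MAX = 2040-07-14.
2 days remain in April 2038 after the 28th (30 − 28).
Full months from May 2038 through June 2040 contribute their day counts.
Then 14 days into July 2040.
Total: 2 + 31 + 30 + 31 + 31 + 30 + 31 + 30 + 31 + 31 + 28 + 31 + 30 + 31 + 30 + 31 + 31 + 30 + 31 + 30 + 31 + 31 + 29 + 31 + 30 + 31 + 30 + 14 = 808.

808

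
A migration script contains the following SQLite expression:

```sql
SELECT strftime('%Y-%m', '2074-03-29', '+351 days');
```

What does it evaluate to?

2075-03

First apply '+351 days': 2074-03-29 → 2075-03-15.
`%Y-%m` extracts the year-month: 2075-03.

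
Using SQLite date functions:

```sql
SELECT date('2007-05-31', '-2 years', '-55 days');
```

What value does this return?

Adding -2 years to 2007-05-31 gives 2005-05-31.
Applying '-55 days' to 2005-05-31: counting 55 days back gives 2005-04-06.

2005-04-06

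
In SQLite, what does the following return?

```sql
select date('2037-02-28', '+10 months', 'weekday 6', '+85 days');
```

2038-03-28

Adding +10 months to 2037-02-28 gives 2037-12-28.
`weekday 6` advances to the next Saturday; 2037-12-28 is a Monday, so it moves forward to 2038-01-02.
Applying '+85 days' to 2038-01-02: counting 85 days forward gives 2038-03-28.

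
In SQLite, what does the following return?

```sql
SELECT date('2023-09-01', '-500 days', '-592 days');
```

2020-09-04

Applying '-500 days' to 2023-09-01: counting 500 days back gives 2022-04-19.
Applying '-592 days' to 2022-04-19: counting 592 days back gives 2020-09-04.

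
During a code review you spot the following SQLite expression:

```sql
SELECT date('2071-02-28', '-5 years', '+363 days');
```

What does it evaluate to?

Adding -5 years to 2071-02-28 gives 2066-02-28.
Applying '+363 days' to 2066-02-28: counting 363 days forward gives 2067-02-26.

2067-02-26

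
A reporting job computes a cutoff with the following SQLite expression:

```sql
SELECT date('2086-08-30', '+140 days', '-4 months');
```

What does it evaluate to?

2086-09-17

Applying '+140 days' to 2086-08-30: counting 140 days forward gives 2087-01-17.
Adding -4 months to 2087-01-17 gives 2086-09-17.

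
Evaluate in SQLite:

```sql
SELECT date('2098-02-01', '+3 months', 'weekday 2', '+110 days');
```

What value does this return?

Adding +3 months to 2098-02-01 gives 2098-05-01.
`weekday 2` advances to the next Tuesday; 2098-05-01 is a Thursday, so it moves forward to 2098-05-06.
Applying '+110 days' to 2098-05-06: counting 110 days forward gives 2098-08-24.

2098-08-24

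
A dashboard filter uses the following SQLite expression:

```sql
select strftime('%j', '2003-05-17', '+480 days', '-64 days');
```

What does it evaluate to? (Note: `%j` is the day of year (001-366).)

First apply '+480 days', '-64 days': 2003-05-17 → 2004-07-06.
Day-of-year for 2004-07-06: days since 2004-01-01 inclusive = 188, zero-padded to 188.

188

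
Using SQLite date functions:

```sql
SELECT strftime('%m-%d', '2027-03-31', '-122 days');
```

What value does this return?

First apply '-122 days': 2027-03-31 → 2026-11-29.
`%m-%d` extracts the month-day: 11-29.

11-29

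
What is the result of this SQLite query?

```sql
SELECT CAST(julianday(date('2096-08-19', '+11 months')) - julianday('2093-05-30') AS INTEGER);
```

Adding +11 months to 2096-08-19 gives 2097-07-19.
1 day remains in May 2093 after the 30th (31 − 30).
Full months from June 2093 through June 2097 contribute their day counts.
Then 19 days into July 2097.
Total: 1 + 30 + 31 + 31 + 30 + 31 + 30 + 31 + 31 + 28 + 31 + 30 + 31 + 30 + 31 + 31 + 30 + 31 + 30 + 31 + 31 + 28 + 31 + 30 + 31 + 30 + 31 + 31 + 30 + 31 + 30 + 31 + 31 + 29 + 31 + 30 + 31 + 30 + 31 + 31 + 30 + 31 + 30 + 31 + 31 + 28 + 31 + 30 + 31 + 30 + 19 = 1511.

1511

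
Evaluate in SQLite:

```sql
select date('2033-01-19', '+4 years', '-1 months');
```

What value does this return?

2036-12-19

Adding +4 years to 2033-01-19 gives 2037-01-19.
Adding -1 month to 2037-01-19 gives 2036-12-19.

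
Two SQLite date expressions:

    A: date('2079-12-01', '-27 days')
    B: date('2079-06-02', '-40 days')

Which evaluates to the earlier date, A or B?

B

A = 2079-11-04.
B = 2079-04-23.
B is earlier.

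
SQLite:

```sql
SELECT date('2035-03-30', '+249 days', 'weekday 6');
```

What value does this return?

2035-12-08

Applying '+249 days' to 2035-03-30: counting 249 days forward gives 2035-12-04.
`weekday 6` advances to the next Saturday; 2035-12-04 is a Tuesday, so it moves forward to 2035-12-08.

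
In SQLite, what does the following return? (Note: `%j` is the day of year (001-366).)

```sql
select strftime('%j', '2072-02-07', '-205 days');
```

198

First apply '-205 days': 2072-02-07 → 2071-07-17.
Day-of-year for 2071-07-17: days since 2071-01-01 inclusive = 198, zero-padded to 198.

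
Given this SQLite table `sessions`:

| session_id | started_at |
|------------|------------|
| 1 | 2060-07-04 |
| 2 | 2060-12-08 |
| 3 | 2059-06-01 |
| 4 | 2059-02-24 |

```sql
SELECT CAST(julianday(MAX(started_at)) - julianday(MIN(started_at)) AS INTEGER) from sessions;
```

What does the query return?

653

MIN = 2059-02-24, MAX = 2060-12-08.
4 days remain in February 2059 after the 24th (28 − 24).
Full months from March 2059 through November 2060 contribute their day counts.
Then 8 days into December 2060.
Total: 4 + 31 + 30 + 31 + 30 + 31 + 31 + 30 + 31 + 30 + 31 + 31 + 29 + 31 + 30 + 31 + 30 + 31 + 31 + 30 + 31 + 30 + 8 = 653.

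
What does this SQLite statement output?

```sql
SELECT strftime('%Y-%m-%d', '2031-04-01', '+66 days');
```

2031-06-06

First apply '+66 days': 2031-04-01 → 2031-06-06.
`%Y-%m-%d` extracts the ISO date: 2031-06-06.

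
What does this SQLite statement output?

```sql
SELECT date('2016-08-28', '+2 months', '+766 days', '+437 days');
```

2020-02-13

Adding +2 months to 2016-08-28 gives 2016-10-28.
Applying '+766 days' to 2016-10-28: counting 766 days forward gives 2018-12-03.
Applying '+437 days' to 2018-12-03: counting 437 days forward gives 2020-02-13.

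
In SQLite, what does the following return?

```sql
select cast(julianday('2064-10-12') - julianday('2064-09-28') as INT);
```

2 days remain in September 2064 after the 28th (30 − 28).
Then 12 days into October 2064.
Total: 2 + 12 = 14.

14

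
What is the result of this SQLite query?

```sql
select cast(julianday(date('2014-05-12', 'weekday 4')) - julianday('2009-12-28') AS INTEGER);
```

`weekday 4` advances to the next Thursday; 2014-05-12 is a Monday, so it moves forward to 2014-05-15.
3 days remain in December 2009 after the 28th (31 − 28).
Full months from January 2010 through April 2014 contribute their day counts.
Then 15 days into May 2014.
Total: 3 + 31 + 28 + 31 + 30 + 31 + 30 + 31 + 31 + 30 + 31 + 30 + 31 + 31 + 28 + 31 + 30 + 31 + 30 + 31 + 31 + 30 + 31 + 30 + 31 + 31 + 29 + 31 + 30 + 31 + 30 + 31 + 31 + 30 + 31 + 30 + 31 + 31 + 28 + 31 + 30 + 31 + 30 + 31 + 31 + 30 + 31 + 30 + 31 + 31 + 28 + 31 + 30 + 15 = 1599.

1599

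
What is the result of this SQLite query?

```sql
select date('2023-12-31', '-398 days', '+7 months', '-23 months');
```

Applying '-398 days' to 2023-12-31: counting 398 days back gives 2022-11-28.
Adding +7 months to 2022-11-28 gives 2023-06-28.
Adding -23 months to 2023-06-28 gives 2021-07-28.

2021-07-28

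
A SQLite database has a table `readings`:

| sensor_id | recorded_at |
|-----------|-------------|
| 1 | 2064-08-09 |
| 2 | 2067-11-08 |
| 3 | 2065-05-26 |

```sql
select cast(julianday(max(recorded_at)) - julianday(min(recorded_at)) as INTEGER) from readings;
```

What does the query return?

1186

MIN = 2064-08-09, MAX = 2067-11-08.
22 days remain in August 2064 after the 9th (31 − 9).
Full months from September 2064 through October 2067 contribute their day counts.
Then 8 days into November 2067.
Total: 22 + 30 + 31 + 30 + 31 + 31 + 28 + 31 + 30 + 31 + 30 + 31 + 31 + 30 + 31 + 30 + 31 + 31 + 28 + 31 + 30 + 31 + 30 + 31 + 31 + 30 + 31 + 30 + 31 + 31 + 28 + 31 + 30 + 31 + 30 + 31 + 31 + 30 + 31 + 8 = 1186.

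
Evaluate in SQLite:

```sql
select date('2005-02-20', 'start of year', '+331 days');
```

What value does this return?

`start of year` rewinds 2005-02-20 to 2005-01-01.
Applying '+331 days' to 2005-01-01: counting 331 days forward gives 2005-11-28.

2005-11-28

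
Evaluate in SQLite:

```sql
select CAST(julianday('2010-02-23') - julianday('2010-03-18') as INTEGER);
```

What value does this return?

5 days remain in February 2010 after the 23rd (28 − 23).
Then 18 days into March 2010.
Total: 5 + 18 = 23.
The subtraction is earlier − later, so the result is −23 → -23.

-23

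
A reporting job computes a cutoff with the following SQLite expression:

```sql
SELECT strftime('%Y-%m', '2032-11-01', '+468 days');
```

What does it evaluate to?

First apply '+468 days': 2032-11-01 → 2034-02-12.
`%Y-%m` extracts the year-month: 2034-02.

2034-02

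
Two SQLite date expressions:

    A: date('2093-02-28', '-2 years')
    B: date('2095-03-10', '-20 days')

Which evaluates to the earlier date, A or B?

A

A = 2091-02-28.
B = 2095-02-18.
A is earlier.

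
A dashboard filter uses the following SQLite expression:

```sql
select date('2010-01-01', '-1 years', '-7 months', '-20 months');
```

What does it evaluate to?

Adding -1 year to 2010-01-01 gives 2009-01-01.
Adding -7 months to 2009-01-01 gives 2008-06-01.
Adding -20 months to 2008-06-01 gives 2006-10-01.

2006-10-01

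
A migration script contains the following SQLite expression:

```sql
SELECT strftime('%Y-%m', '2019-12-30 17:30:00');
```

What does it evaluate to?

`%Y-%m` extracts the year-month: 2019-12.

2019-12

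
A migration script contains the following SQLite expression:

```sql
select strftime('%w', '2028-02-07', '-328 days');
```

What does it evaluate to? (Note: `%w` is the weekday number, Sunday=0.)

2

First apply '-328 days': 2028-02-07 → 2027-03-16.
2027-03-16 is a Tuesday; with Sunday=0 that is 2.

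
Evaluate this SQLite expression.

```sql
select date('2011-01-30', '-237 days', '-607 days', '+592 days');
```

Applying '-237 days' to 2011-01-30: counting 237 days back gives 2010-06-07.
Applying '-607 days' to 2010-06-07: counting 607 days back gives 2008-10-08.
Applying '+592 days' to 2008-10-08: counting 592 days forward gives 2010-05-23.

2010-05-23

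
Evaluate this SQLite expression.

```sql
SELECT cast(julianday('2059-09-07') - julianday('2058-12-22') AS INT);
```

259

9 days remain in December 2058 after the 22nd (31 − 22).
Full months from January 2059 through August 2059 contribute their day counts.
Then 7 days into September 2059.
Total: 9 + 31 + 28 + 31 + 30 + 31 + 30 + 31 + 31 + 7 = 259.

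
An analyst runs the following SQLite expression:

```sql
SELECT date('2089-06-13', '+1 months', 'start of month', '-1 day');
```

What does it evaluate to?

2089-06-30

Adding +1 month to 2089-06-13 gives 2089-07-13.
`start of month` rewinds 2089-07-13 to 2089-07-01.
Going back 1 day from 2089-07-01 reaches 2089-06-30 (last day of June, 30 days).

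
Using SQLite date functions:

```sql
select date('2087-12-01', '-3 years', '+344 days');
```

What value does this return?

Adding -3 years to 2087-12-01 gives 2084-12-01.
Applying '+344 days' to 2084-12-01: counting 344 days forward gives 2085-11-10.

2085-11-10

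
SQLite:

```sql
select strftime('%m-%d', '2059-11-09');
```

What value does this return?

11-09

`%m-%d` extracts the month-day: 11-09.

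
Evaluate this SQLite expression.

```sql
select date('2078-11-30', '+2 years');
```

Adding +2 years to 2078-11-30 gives 2080-11-30.

2080-11-30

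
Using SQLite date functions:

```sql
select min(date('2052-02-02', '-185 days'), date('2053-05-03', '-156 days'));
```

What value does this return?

2051-08-01

date('2052-02-02', '-185 days') → 2051-08-01.
date('2053-05-03', '-156 days') → 2052-11-28.
Earlier of the two is 2051-08-01.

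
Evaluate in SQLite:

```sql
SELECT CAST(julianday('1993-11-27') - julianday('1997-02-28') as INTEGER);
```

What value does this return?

3 days remain in November 1993 after the 27th (30 − 27).
Full months from December 1993 through January 1997 contribute their day counts.
Then 28 days into February 1997.
Total: 3 + 31 + 31 + 28 + 31 + 30 + 31 + 30 + 31 + 31 + 30 + 31 + 30 + 31 + 31 + 28 + 31 + 30 + 31 + 30 + 31 + 31 + 30 + 31 + 30 + 31 + 31 + 29 + 31 + 30 + 31 + 30 + 31 + 31 + 30 + 31 + 30 + 31 + 31 + 28 = 1189.
The subtraction is earlier − later, so the result is −1189 → -1189.

-1189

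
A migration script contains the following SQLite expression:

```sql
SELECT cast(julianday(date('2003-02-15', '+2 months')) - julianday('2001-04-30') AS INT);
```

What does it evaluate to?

Adding +2 months to 2003-02-15 gives 2003-04-15.
0 days remain in April 2001 after the 30th (30 − 30).
Full months from May 2001 through March 2003 contribute their day counts.
Then 15 days into April 2003.
Total: 0 + 31 + 30 + 31 + 31 + 30 + 31 + 30 + 31 + 31 + 28 + 31 + 30 + 31 + 30 + 31 + 31 + 30 + 31 + 30 + 31 + 31 + 28 + 31 + 15 = 715.

715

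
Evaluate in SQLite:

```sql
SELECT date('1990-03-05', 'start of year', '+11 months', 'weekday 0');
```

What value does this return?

`start of year` rewinds 1990-03-05 to 1990-01-01.
Adding +11 months to 1990-01-01 gives 1990-12-01.
`weekday 0` advances to the next Sunday; 1990-12-01 is a Saturday, so it moves forward to 1990-12-02.

1990-12-02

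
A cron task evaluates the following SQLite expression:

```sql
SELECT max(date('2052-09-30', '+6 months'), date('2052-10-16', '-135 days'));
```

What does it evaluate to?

date('2052-09-30', '+6 months') → 2053-03-30.
date('2052-10-16', '-135 days') → 2052-06-03.
Later of the two is 2053-03-30.

2053-03-30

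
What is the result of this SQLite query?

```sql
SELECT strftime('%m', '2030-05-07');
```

05

`%m` extracts the 2-digit month (01-12): 05.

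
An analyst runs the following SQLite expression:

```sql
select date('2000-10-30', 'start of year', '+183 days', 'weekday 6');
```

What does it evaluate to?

2000-07-08

`start of year` rewinds 2000-10-30 to 2000-01-01.
Applying '+183 days' to 2000-01-01: counting 183 days forward gives 2000-07-02.
`weekday 6` advances to the next Saturday; 2000-07-02 is a Sunday, so it moves forward to 2000-07-08.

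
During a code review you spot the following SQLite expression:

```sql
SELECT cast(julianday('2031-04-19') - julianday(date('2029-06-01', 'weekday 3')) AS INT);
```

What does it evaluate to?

`weekday 3` advances to the next Wednesday; 2029-06-01 is a Friday, so it moves forward to 2029-06-06.
24 days remain in June 2029 after the 6th (30 − 6).
Full months from July 2029 through March 2031 contribute their day counts.
Then 19 days into April 2031.
Total: 24 + 31 + 31 + 30 + 31 + 30 + 31 + 31 + 28 + 31 + 30 + 31 + 30 + 31 + 31 + 30 + 31 + 30 + 31 + 31 + 28 + 31 + 19 = 682.

682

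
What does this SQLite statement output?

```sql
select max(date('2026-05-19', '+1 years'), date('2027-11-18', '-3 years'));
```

2027-05-19

date('2026-05-19', '+1 years') → 2027-05-19.
date('2027-11-18', '-3 years') → 2024-11-18.
Later of the two is 2027-05-19.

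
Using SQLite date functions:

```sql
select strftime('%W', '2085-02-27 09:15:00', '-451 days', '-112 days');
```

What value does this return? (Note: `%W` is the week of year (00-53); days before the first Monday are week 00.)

First apply '-451 days', '-112 days': 2085-02-27 09:15:00 → 2083-08-14 09:15:00.
2083-08-14 is a Saturday. SQLite's %W counts Mondays since the year started; the result is 32.

32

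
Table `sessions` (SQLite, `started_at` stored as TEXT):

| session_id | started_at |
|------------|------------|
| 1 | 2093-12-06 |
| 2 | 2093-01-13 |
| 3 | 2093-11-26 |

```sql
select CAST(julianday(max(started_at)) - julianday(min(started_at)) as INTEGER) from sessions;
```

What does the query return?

MIN = 2093-01-13, MAX = 2093-12-06.
18 days remain in January 2093 after the 13th (31 − 13).
Full months from February 2093 through November 2093 contribute their day counts.
Then 6 days into December 2093.
Total: 18 + 28 + 31 + 30 + 31 + 30 + 31 + 31 + 30 + 31 + 30 + 6 = 327.

327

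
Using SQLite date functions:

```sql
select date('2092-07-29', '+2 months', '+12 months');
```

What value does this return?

2093-09-29

Adding +2 months to 2092-07-29 gives 2092-09-29.
Adding +12 months to 2092-09-29 gives 2093-09-29.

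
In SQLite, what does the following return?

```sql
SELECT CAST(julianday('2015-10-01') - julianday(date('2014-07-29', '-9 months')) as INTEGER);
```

702

Adding -9 months to 2014-07-29 gives 2013-10-29.
2 days remain in October 2013 after the 29th (31 − 29).
Full months from November 2013 through September 2015 contribute their day counts.
Then 1 day into October 2015.
Total: 2 + 30 + 31 + 31 + 28 + 31 + 30 + 31 + 30 + 31 + 31 + 30 + 31 + 30 + 31 + 31 + 28 + 31 + 30 + 31 + 30 + 31 + 31 + 30 + 1 = 702.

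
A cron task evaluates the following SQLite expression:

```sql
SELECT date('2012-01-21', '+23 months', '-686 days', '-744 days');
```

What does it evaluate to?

Adding +23 months to 2012-01-21 gives 2013-12-21.
Applying '-686 days' to 2013-12-21: counting 686 days back gives 2012-02-04.
Applying '-744 days' to 2012-02-04: counting 744 days back gives 2010-01-21.

2010-01-21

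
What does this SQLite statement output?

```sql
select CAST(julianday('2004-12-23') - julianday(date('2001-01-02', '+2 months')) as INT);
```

Adding +2 months to 2001-01-02 gives 2001-03-02.
29 days remain in March 2001 after the 2nd (31 − 2).
Full months from April 2001 through November 2004 contribute their day counts.
Then 23 days into December 2004.
Total: 29 + 30 + 31 + 30 + 31 + 31 + 30 + 31 + 30 + 31 + 31 + 28 + 31 + 30 + 31 + 30 + 31 + 31 + 30 + 31 + 30 + 31 + 31 + 28 + 31 + 30 + 31 + 30 + 31 + 31 + 30 + 31 + 30 + 31 + 31 + 29 + 31 + 30 + 31 + 30 + 31 + 31 + 30 + 31 + 30 + 23 = 1392.

1392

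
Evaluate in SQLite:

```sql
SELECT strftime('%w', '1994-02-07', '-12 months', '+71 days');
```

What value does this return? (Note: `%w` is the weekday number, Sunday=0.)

1

First apply '-12 months', '+71 days': 1994-02-07 → 1993-04-19.
1993-04-19 is a Monday; with Sunday=0 that is 1.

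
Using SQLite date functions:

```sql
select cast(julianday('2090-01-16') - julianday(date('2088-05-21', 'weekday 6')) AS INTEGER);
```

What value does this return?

604

`weekday 6` advances to the next Saturday; 2088-05-21 is a Friday, so it moves forward to 2088-05-22.
9 days remain in May 2088 after the 22nd (31 − 22).
Full months from June 2088 through December 2089 contribute their day counts.
Then 16 days into January 2090.
Total: 9 + 30 + 31 + 31 + 30 + 31 + 30 + 31 + 31 + 28 + 31 + 30 + 31 + 30 + 31 + 31 + 30 + 31 + 30 + 31 + 16 = 604.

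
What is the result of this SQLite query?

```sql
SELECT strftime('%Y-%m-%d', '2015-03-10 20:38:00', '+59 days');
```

2015-05-08

First apply '+59 days': 2015-03-10 20:38:00 → 2015-05-08 20:38:00.
`%Y-%m-%d` extracts the ISO date: 2015-05-08.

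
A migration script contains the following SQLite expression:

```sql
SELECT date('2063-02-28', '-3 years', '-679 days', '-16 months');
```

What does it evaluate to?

Adding -3 years to 2063-02-28 gives 2060-02-28.
Applying '-679 days' to 2060-02-28: counting 679 days back gives 2058-04-20.
Adding -16 months to 2058-04-20 gives 2056-12-20.

2056-12-20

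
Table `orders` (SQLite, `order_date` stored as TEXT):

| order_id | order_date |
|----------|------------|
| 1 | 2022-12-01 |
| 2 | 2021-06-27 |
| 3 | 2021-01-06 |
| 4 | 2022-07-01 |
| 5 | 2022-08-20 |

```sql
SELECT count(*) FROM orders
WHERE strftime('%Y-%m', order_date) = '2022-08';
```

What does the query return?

Rows with year-month 2022-08: 2022-08-20 → 1.

1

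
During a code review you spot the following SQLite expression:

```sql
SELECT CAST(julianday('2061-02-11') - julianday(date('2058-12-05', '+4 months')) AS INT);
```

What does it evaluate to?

678

Adding +4 months to 2058-12-05 gives 2059-04-05.
25 days remain in April 2059 after the 5th (30 − 5).
Full months from May 2059 through January 2061 contribute their day counts.
Then 11 days into February 2061.
Total: 25 + 31 + 30 + 31 + 31 + 30 + 31 + 30 + 31 + 31 + 29 + 31 + 30 + 31 + 30 + 31 + 31 + 30 + 31 + 30 + 31 + 31 + 11 = 678.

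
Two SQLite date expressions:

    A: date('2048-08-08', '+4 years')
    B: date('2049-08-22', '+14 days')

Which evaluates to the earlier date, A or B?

A = 2052-08-08.
B = 2049-09-05.
B is earlier.

B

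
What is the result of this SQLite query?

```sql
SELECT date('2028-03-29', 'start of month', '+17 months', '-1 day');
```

2029-07-31

`start of month` rewinds 2028-03-29 to 2028-03-01.
Adding +17 months to 2028-03-01 gives 2029-08-01.
Going back 1 day from 2029-08-01 reaches 2029-07-31 (last day of July, 31 days).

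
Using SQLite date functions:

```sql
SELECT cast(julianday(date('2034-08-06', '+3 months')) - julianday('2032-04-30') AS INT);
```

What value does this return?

920

Adding +3 months to 2034-08-06 gives 2034-11-06.
0 days remain in April 2032 after the 30th (30 − 30).
Full months from May 2032 through October 2034 contribute their day counts.
Then 6 days into November 2034.
Total: 0 + 31 + 30 + 31 + 31 + 30 + 31 + 30 + 31 + 31 + 28 + 31 + 30 + 31 + 30 + 31 + 31 + 30 + 31 + 30 + 31 + 31 + 28 + 31 + 30 + 31 + 30 + 31 + 31 + 30 + 31 + 6 = 920.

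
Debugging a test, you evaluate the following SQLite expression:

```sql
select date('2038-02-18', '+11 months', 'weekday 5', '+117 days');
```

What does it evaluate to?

2039-05-18

Adding +11 months to 2038-02-18 gives 2039-01-18.
`weekday 5` advances to the next Friday; 2039-01-18 is a Tuesday, so it moves forward to 2039-01-21.
Applying '+117 days' to 2039-01-21: counting 117 days forward gives 2039-05-18.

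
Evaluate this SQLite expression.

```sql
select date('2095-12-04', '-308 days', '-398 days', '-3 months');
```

Applying '-308 days' to 2095-12-04: counting 308 days back gives 2095-01-30.
Applying '-398 days' to 2095-01-30: counting 398 days back gives 2093-12-28.
Adding -3 months to 2093-12-28 gives 2093-09-28.

2093-09-28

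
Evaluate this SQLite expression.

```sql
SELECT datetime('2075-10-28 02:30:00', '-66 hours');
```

2075-10-25 08:30:00

-66 hours from 2075-10-28 02:30:00 is 2075-10-25 08:30:00 (crosses midnight).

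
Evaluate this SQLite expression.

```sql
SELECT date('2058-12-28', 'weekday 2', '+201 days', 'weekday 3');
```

`weekday 2` advances to the next Tuesday; 2058-12-28 is a Saturday, so it moves forward to 2058-12-31.
Applying '+201 days' to 2058-12-31: counting 201 days forward gives 2059-07-20.
`weekday 3` advances to the next Wednesday; 2059-07-20 is a Sunday, so it moves forward to 2059-07-23.

2059-07-23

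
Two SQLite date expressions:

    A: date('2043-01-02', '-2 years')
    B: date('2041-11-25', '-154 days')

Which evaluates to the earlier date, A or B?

A = 2041-01-02.
B = 2041-06-24.
A is earlier.

A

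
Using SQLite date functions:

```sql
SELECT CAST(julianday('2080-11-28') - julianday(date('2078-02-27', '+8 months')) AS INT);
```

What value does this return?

763

Adding +8 months to 2078-02-27 gives 2078-10-27.
4 days remain in October 2078 after the 27th (31 − 27).
Full months from November 2078 through October 2080 contribute their day counts.
Then 28 days into November 2080.
Total: 4 + 30 + 31 + 31 + 28 + 31 + 30 + 31 + 30 + 31 + 31 + 30 + 31 + 30 + 31 + 31 + 29 + 31 + 30 + 31 + 30 + 31 + 31 + 30 + 31 + 28 = 763.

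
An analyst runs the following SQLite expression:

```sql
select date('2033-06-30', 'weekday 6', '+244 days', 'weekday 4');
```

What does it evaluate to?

`weekday 6` advances to the next Saturday; 2033-06-30 is a Thursday, so it moves forward to 2033-07-02.
Applying '+244 days' to 2033-07-02: counting 244 days forward gives 2034-03-03.
`weekday 4` advances to the next Thursday; 2034-03-03 is a Friday, so it moves forward to 2034-03-09.

2034-03-09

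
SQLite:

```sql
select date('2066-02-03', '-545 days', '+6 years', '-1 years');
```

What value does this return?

Applying '-545 days' to 2066-02-03: counting 545 days back gives 2064-08-07.
Adding +6 years to 2064-08-07 gives 2070-08-07.
Adding -1 year to 2070-08-07 gives 2069-08-07.

2069-08-07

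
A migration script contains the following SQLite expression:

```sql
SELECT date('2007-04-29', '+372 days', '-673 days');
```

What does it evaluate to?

2006-07-02

Applying '+372 days' to 2007-04-29: counting 372 days forward gives 2008-05-05.
Applying '-673 days' to 2008-05-05: counting 673 days back gives 2006-07-02.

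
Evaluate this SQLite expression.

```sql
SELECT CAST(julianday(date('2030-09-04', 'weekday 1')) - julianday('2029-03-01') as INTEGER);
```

557

`weekday 1` advances to the next Monday; 2030-09-04 is a Wednesday, so it moves forward to 2030-09-09.
30 days remain in March 2029 after the 1st (31 − 1).
Full months from April 2029 through August 2030 contribute their day counts.
Then 9 days into September 2030.
Total: 30 + 30 + 31 + 30 + 31 + 31 + 30 + 31 + 30 + 31 + 31 + 28 + 31 + 30 + 31 + 30 + 31 + 31 + 9 = 557.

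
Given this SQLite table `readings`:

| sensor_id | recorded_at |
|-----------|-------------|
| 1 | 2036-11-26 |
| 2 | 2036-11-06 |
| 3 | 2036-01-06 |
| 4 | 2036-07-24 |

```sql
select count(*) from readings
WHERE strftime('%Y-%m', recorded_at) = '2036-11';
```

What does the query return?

Rows with year-month 2036-11: 2036-11-26, 2036-11-06 → 2.

2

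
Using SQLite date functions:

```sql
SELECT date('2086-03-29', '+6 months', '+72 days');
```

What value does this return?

2086-12-10

Adding +6 months to 2086-03-29 gives 2086-09-29.
Applying '+72 days' to 2086-09-29: counting 72 days forward gives 2086-12-10.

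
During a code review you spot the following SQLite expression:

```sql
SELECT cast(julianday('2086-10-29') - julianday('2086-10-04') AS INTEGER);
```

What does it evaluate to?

25

Both dates are in October 2086: 29 − 4 = 25.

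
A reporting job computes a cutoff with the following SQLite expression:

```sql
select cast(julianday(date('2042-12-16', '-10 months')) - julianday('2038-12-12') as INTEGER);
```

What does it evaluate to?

1162

Adding -10 months to 2042-12-16 gives 2042-02-16.
19 days remain in December 2038 after the 12th (31 − 12).
Full months from January 2039 through January 2042 contribute their day counts.
Then 16 days into February 2042.
Total: 19 + 31 + 28 + 31 + 30 + 31 + 30 + 31 + 31 + 30 + 31 + 30 + 31 + 31 + 29 + 31 + 30 + 31 + 30 + 31 + 31 + 30 + 31 + 30 + 31 + 31 + 28 + 31 + 30 + 31 + 30 + 31 + 31 + 30 + 31 + 30 + 31 + 31 + 16 = 1162.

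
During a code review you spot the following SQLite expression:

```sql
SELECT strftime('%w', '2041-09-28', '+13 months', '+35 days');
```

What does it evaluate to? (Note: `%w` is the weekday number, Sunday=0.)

First apply '+13 months', '+35 days': 2041-09-28 → 2042-12-02.
2042-12-02 is a Tuesday; with Sunday=0 that is 2.

2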